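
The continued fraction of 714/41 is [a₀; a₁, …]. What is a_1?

2

714 = 17·41 + 17   →  a_0 = 17
41 = 2·17 + 7   →  a_1 = 2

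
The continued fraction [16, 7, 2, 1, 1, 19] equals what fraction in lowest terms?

Using pₖ = aₖpₖ₋₁ + pₖ₋₂ and qₖ = aₖqₖ₋₁ + qₖ₋₂:
  k=0: a=16, p=16, q=1
  k=1: a=7, p=113, q=7
  k=2: a=2, p=242, q=15
  k=3: a=1, p=355, q=22
  k=4: a=1, p=597, q=37
  k=5: a=19, p=11698, q=725

11698/725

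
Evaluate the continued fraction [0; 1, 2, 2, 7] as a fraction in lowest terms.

Fold from the inside: start with 7/1.
  2 + 1/7 = 15/7
  2 + 7/15 = 37/15
  1 + 15/37 = 52/37
  0 + 37/52 = 37/52

37/52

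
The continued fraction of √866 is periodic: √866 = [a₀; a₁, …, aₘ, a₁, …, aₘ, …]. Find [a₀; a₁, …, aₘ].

a₀ = ⌊√866⌋ = 29.
With m₀=0, d₀=1 and mₖ₊₁ = dₖaₖ − mₖ, dₖ₊₁ = (n − mₖ₊₁²)/dₖ, aₖ₊₁ = ⌊(a₀+mₖ₊₁)/dₖ₊₁⌋:
  k=1: m=29, d=25, a=2
  k=2: m=21, d=17, a=2
  k=3: m=13, d=41, a=1
  k=4: m=28, d=2, a=28
  k=5: m=28, d=41, a=1
  k=6: m=13, d=17, a=2
  k=7: m=21, d=25, a=2
  k=8: m=29, d=1, a=58
d=1 and a=2a₀=58 at k=8, so the next step gives (m, d) = (29, 25) again — its k=1 value — and the period has length 8.

[29; 2, 2, 1, 28, 1, 2, 2, 58]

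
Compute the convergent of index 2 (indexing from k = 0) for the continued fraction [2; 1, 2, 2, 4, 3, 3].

8/3

Using pₖ = aₖpₖ₋₁ + pₖ₋₂, qₖ = aₖqₖ₋₁ + qₖ₋₂ (with p₋₁=1, p₋₂=0, q₋₁=0, q₋₂=1):
  k=0: a=2, p=2, q=1
  k=1: a=1, p=3, q=1
  k=2: a=2, p=8, q=3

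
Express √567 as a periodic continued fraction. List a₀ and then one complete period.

a₀ = ⌊√567⌋ = 23.
With m₀=0, d₀=1 and mₖ₊₁ = dₖaₖ − mₖ, dₖ₊₁ = (n − mₖ₊₁²)/dₖ, aₖ₊₁ = ⌊(a₀+mₖ₊₁)/dₖ₊₁⌋:
  k=1: m=23, d=38, a=1
  k=2: m=15, d=9, a=4
  k=3: m=21, d=14, a=3
  k=4: m=21, d=9, a=4
  k=5: m=15, d=38, a=1
  k=6: m=23, d=1, a=46
d=1 and a=2a₀=46 at k=6, so the next step gives (m, d) = (23, 38) again — its k=1 value — and the period has length 6.

[23; 1, 4, 3, 4, 1, 46]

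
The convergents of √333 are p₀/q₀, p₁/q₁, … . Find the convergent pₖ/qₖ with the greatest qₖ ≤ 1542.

10657/584

√333 = [18; 4, 36, …] (period length 2).
Convergents:
  p_0/q_0 = 18/1
  p_1/q_1 = 73/4
  p_2/q_2 = 2646/145
  p_3/q_3 = 10657/584
  p_4/q_4 = 386298/21169
q_3 = 584 ≤ 1542 < 21169 = q_4, so the answer is 10657/584.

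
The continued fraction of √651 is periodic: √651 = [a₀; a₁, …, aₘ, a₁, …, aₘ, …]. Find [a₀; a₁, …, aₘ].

a₀ = ⌊√651⌋ = 25.
With m₀=0, d₀=1 and mₖ₊₁ = dₖaₖ − mₖ, dₖ₊₁ = (n − mₖ₊₁²)/dₖ, aₖ₊₁ = ⌊(a₀+mₖ₊₁)/dₖ₊₁⌋:
  k=1: m=25, d=26, a=1
  k=2: m=1, d=25, a=1
  k=3: m=24, d=3, a=16
  k=4: m=24, d=25, a=1
  k=5: m=1, d=26, a=1
  k=6: m=25, d=1, a=50
d=1 and a=2a₀=50 at k=6, so the next step gives (m, d) = (25, 26) again — its k=1 value — and the period has length 6.

[25; 1, 1, 16, 1, 1, 50]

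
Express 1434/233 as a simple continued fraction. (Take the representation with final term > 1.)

[6; 6, 2, 8, 2]

1434 = 6*233 + 36
233 = 6*36 + 17
36 = 2*17 + 2
17 = 8*2 + 1
2 = 2*1 + 0  (stop)
So 1434/233 = [6; 6, 2, 8, 2].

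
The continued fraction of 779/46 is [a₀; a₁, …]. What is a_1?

1

779 = 16·46 + 43   →  a_0 = 16
46 = 1·43 + 3   →  a_1 = 1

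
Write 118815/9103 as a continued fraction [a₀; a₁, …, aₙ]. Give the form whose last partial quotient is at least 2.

[13; 19, 8, 14, 1, 3]

118815 = 13*9103 + 476
9103 = 19*476 + 59
476 = 8*59 + 4
59 = 14*4 + 3
4 = 1*3 + 1
3 = 3*1 + 0  (stop)
So 118815/9103 = [13; 19, 8, 14, 1, 3].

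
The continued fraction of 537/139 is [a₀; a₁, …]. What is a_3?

3

537 = 3·139 + 120   →  a_0 = 3
139 = 1·120 + 19   →  a_1 = 1
120 = 6·19 + 6   →  a_2 = 6
19 = 3·6 + 1   →  a_3 = 3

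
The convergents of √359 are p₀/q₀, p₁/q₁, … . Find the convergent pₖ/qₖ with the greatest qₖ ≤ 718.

13301/702

√359 = [18; 1, 17, 1, 36, …] (period length 4).
Convergents:
  p_0/q_0 = 18/1
  p_1/q_1 = 19/1
  p_2/q_2 = 341/18
  p_3/q_3 = 360/19
  p_4/q_4 = 13301/702
  p_5/q_5 = 13661/721
q_4 = 702 ≤ 718 < 721 = q_5, so the answer is 13301/702.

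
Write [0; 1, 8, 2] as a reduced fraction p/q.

17/19

Using pₖ = aₖpₖ₋₁ + pₖ₋₂ and qₖ = aₖqₖ₋₁ + qₖ₋₂:
  k=0: a=0, p=0, q=1
  k=1: a=1, p=1, q=1
  k=2: a=8, p=8, q=9
  k=3: a=2, p=17, q=19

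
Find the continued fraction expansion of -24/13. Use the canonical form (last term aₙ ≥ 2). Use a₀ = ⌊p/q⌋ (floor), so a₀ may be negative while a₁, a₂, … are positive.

[-2; 6, 2]

-24 = -2*13 + 2
13 = 6*2 + 1
2 = 2*1 + 0  (stop)
So -24/13 = [-2; 6, 2].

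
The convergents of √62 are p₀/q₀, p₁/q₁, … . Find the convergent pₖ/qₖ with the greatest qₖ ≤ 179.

√62 = [7; 1, 6, 1, 14, …] (period length 4).
Convergents:
  p_0/q_0 = 7/1
  p_1/q_1 = 8/1
  p_2/q_2 = 55/7
  p_3/q_3 = 63/8
  p_4/q_4 = 937/119
  p_5/q_5 = 1000/127
  p_6/q_6 = 6937/881
q_5 = 127 ≤ 179 < 881 = q_6, so the answer is 1000/127.

1000/127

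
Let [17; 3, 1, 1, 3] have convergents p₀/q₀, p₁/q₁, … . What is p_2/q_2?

Using pₖ = aₖpₖ₋₁ + pₖ₋₂, qₖ = aₖqₖ₋₁ + qₖ₋₂ (with p₋₁=1, p₋₂=0, q₋₁=0, q₋₂=1):
  k=0: a=17, p=17, q=1
  k=1: a=3, p=52, q=3
  k=2: a=1, p=69, q=4

69/4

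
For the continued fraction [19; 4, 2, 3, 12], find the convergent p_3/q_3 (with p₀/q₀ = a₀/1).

Using pₖ = aₖpₖ₋₁ + pₖ₋₂, qₖ = aₖqₖ₋₁ + qₖ₋₂ (with p₋₁=1, p₋₂=0, q₋₁=0, q₋₂=1):
  k=0: a=19, p=19, q=1
  k=1: a=4, p=77, q=4
  k=2: a=2, p=173, q=9
  k=3: a=3, p=596, q=31

596/31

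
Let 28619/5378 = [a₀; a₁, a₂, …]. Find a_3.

19

28619 = 5·5378 + 1729   →  a_0 = 5
5378 = 3·1729 + 191   →  a_1 = 3
1729 = 9·191 + 10   →  a_2 = 9
191 = 19·10 + 1   →  a_3 = 19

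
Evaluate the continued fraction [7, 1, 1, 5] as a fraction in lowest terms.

83/11

Fold from the inside: start with 5/1.
  1 + 1/5 = 6/5
  1 + 5/6 = 11/6
  7 + 6/11 = 83/11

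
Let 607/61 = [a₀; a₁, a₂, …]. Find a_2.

607 = 9·61 + 58   →  a_0 = 9
61 = 1·58 + 3   →  a_1 = 1
58 = 19·3 + 1   →  a_2 = 19

19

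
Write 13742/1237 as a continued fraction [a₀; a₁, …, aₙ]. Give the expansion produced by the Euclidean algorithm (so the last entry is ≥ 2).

13742 = 11*1237 + 135
1237 = 9*135 + 22
135 = 6*22 + 3
22 = 7*3 + 1
3 = 3*1 + 0  (stop)
So 13742/1237 = [11; 9, 6, 7, 3].

[11; 9, 6, 7, 3]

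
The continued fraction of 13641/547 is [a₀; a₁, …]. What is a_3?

13641 = 24·547 + 513   →  a_0 = 24
547 = 1·513 + 34   →  a_1 = 1
513 = 15·34 + 3   →  a_2 = 15
34 = 11·3 + 1   →  a_3 = 11

11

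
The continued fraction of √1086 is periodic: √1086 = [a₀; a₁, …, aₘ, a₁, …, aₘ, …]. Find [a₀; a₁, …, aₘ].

a₀ = ⌊√1086⌋ = 32.
With m₀=0, d₀=1 and mₖ₊₁ = dₖaₖ − mₖ, dₖ₊₁ = (n − mₖ₊₁²)/dₖ, aₖ₊₁ = ⌊(a₀+mₖ₊₁)/dₖ₊₁⌋:
  k=1: m=32, d=62, a=1
  k=2: m=30, d=3, a=20
  k=3: m=30, d=62, a=1
  k=4: m=32, d=1, a=64
d=1 and a=2a₀=64 at k=4, so the next step gives (m, d) = (32, 62) again — its k=1 value — and the period has length 4.

[32; 1, 20, 1, 64]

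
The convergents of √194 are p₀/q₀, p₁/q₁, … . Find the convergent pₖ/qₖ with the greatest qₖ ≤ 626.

5446/391

√194 = [13; 1, 12, 1, 26, …] (period length 4).
Convergents:
  p_0/q_0 = 13/1
  p_1/q_1 = 14/1
  p_2/q_2 = 181/13
  p_3/q_3 = 195/14
  p_4/q_4 = 5251/377
  p_5/q_5 = 5446/391
  p_6/q_6 = 70603/5069
q_5 = 391 ≤ 626 < 5069 = q_6, so the answer is 5446/391.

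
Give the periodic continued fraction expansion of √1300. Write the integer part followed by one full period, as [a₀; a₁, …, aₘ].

a₀ = ⌊√1300⌋ = 36.
With m₀=0, d₀=1 and mₖ₊₁ = dₖaₖ − mₖ, dₖ₊₁ = (n − mₖ₊₁²)/dₖ, aₖ₊₁ = ⌊(a₀+mₖ₊₁)/dₖ₊₁⌋:
  k=1: m=36, d=4, a=18
  k=2: m=36, d=1, a=72
d=1 and a=2a₀=72 at k=2, so the next step gives (m, d) = (36, 4) again — its k=1 value — and the period has length 2.

[36; 18, 72]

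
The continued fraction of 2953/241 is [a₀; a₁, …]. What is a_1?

3

2953 = 12·241 + 61   →  a_0 = 12
241 = 3·61 + 58   →  a_1 = 3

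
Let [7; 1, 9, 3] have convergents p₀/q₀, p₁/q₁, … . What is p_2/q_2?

Using pₖ = aₖpₖ₋₁ + pₖ₋₂, qₖ = aₖqₖ₋₁ + qₖ₋₂ (with p₋₁=1, p₋₂=0, q₋₁=0, q₋₂=1):
  k=0: a=7, p=7, q=1
  k=1: a=1, p=8, q=1
  k=2: a=9, p=79, q=10

79/10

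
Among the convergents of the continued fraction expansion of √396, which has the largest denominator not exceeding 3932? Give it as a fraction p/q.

√396 = [19; 1, 8, 1, 38, …] (period length 4).
Convergents:
  p_0/q_0 = 19/1
  p_1/q_1 = 20/1
  p_2/q_2 = 179/9
  p_3/q_3 = 199/10
  p_4/q_4 = 7741/389
  p_5/q_5 = 7940/399
  p_6/q_6 = 71261/3581
  p_7/q_7 = 79201/3980
q_6 = 3581 ≤ 3932 < 3980 = q_7, so the answer is 71261/3581.

71261/3581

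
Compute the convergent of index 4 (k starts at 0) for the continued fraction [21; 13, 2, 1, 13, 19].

Using pₖ = aₖpₖ₋₁ + pₖ₋₂, qₖ = aₖqₖ₋₁ + qₖ₋₂ (with p₋₁=1, p₋₂=0, q₋₁=0, q₋₂=1):
  k=0: a=21, p=21, q=1
  k=1: a=13, p=274, q=13
  k=2: a=2, p=569, q=27
  k=3: a=1, p=843, q=40
  k=4: a=13, p=11528, q=547

11528/547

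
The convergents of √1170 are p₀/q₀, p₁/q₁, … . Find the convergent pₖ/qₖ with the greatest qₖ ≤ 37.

1163/34

√1170 = [34; 4, 1, 6, 1, 4, 68, …] (period length 6).
Convergents:
  p_0/q_0 = 34/1
  p_1/q_1 = 137/4
  p_2/q_2 = 171/5
  p_3/q_3 = 1163/34
  p_4/q_4 = 1334/39
q_3 = 34 ≤ 37 < 39 = q_4, so the answer is 1163/34.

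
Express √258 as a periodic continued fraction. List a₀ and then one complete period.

[16; 16, 32]

a₀ = ⌊√258⌋ = 16.
With m₀=0, d₀=1 and mₖ₊₁ = dₖaₖ − mₖ, dₖ₊₁ = (n − mₖ₊₁²)/dₖ, aₖ₊₁ = ⌊(a₀+mₖ₊₁)/dₖ₊₁⌋:
  k=1: m=16, d=2, a=16
  k=2: m=16, d=1, a=32
d=1 and a=2a₀=32 at k=2, so the next step gives (m, d) = (16, 2) again — its k=1 value — and the period has length 2.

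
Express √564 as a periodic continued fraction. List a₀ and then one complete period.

a₀ = ⌊√564⌋ = 23.
With m₀=0, d₀=1 and mₖ₊₁ = dₖaₖ − mₖ, dₖ₊₁ = (n − mₖ₊₁²)/dₖ, aₖ₊₁ = ⌊(a₀+mₖ₊₁)/dₖ₊₁⌋:
  k=1: m=23, d=35, a=1
  k=2: m=12, d=12, a=2
  k=3: m=12, d=35, a=1
  k=4: m=23, d=1, a=46
d=1 and a=2a₀=46 at k=4, so the next step gives (m, d) = (23, 35) again — its k=1 value — and the period has length 4.

[23; 1, 2, 1, 46]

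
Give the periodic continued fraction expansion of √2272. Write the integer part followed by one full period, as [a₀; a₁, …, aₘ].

a₀ = ⌊√2272⌋ = 47.
With m₀=0, d₀=1 and mₖ₊₁ = dₖaₖ − mₖ, dₖ₊₁ = (n − mₖ₊₁²)/dₖ, aₖ₊₁ = ⌊(a₀+mₖ₊₁)/dₖ₊₁⌋:
  k=1: m=47, d=63, a=1
  k=2: m=16, d=32, a=1
  k=3: m=16, d=63, a=1
  k=4: m=47, d=1, a=94
d=1 and a=2a₀=94 at k=4, so the next step gives (m, d) = (47, 63) again — its k=1 value — and the period has length 4.

[47; 1, 1, 1, 94]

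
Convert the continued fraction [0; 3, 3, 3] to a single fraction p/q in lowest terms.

Using pₖ = aₖpₖ₋₁ + pₖ₋₂ and qₖ = aₖqₖ₋₁ + qₖ₋₂:
  k=0: a=0, p=0, q=1
  k=1: a=3, p=1, q=3
  k=2: a=3, p=3, q=10
  k=3: a=3, p=10, q=33

10/33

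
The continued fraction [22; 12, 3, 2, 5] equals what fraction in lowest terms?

10312/467

Using pₖ = aₖpₖ₋₁ + pₖ₋₂ and qₖ = aₖqₖ₋₁ + qₖ₋₂:
  k=0: a=22, p=22, q=1
  k=1: a=12, p=265, q=12
  k=2: a=3, p=817, q=37
  k=3: a=2, p=1899, q=86
  k=4: a=5, p=10312, q=467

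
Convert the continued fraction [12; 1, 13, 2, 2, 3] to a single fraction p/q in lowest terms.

3168/245

Fold from the inside: start with 3/1.
  2 + 1/3 = 7/3
  2 + 3/7 = 17/7
  13 + 7/17 = 228/17
  1 + 17/228 = 245/228
  12 + 228/245 = 3168/245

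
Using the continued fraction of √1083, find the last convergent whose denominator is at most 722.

√1083 = [32; 1, 9, 1, 64, …] (period length 4).
Convergents:
  p_0/q_0 = 32/1
  p_1/q_1 = 33/1
  p_2/q_2 = 329/10
  p_3/q_3 = 362/11
  p_4/q_4 = 23497/714
  p_5/q_5 = 23859/725
q_4 = 714 ≤ 722 < 725 = q_5, so the answer is 23497/714.

23497/714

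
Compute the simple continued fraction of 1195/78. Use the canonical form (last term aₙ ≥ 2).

1195 = 15*78 + 25
78 = 3*25 + 3
25 = 8*3 + 1
3 = 3*1 + 0  (stop)
So 1195/78 = [15; 3, 8, 3].

[15; 3, 8, 3]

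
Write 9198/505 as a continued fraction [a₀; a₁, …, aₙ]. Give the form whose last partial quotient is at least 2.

9198 = 18·505 + 108
505 = 4·108 + 73
108 = 1·73 + 35
73 = 2·35 + 3
35 = 11·3 + 2
3 = 1·2 + 1
2 = 2·1 + 0  (stop)
So 9198/505 = [18; 4, 1, 2, 11, 1, 2].

[18; 4, 1, 2, 11, 1, 2]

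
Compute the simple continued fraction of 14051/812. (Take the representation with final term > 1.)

14051 = 17*812 + 247
812 = 3*247 + 71
247 = 3*71 + 34
71 = 2*34 + 3
34 = 11*3 + 1
3 = 3*1 + 0  (stop)
So 14051/812 = [17; 3, 3, 2, 11, 3].

[17; 3, 3, 2, 11, 3]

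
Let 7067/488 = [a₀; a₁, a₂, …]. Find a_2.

7067 = 14·488 + 235   →  a_0 = 14
488 = 2·235 + 18   →  a_1 = 2
235 = 13·18 + 1   →  a_2 = 13

13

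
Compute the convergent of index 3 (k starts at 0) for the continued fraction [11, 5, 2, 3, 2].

425/38

Using pₖ = aₖpₖ₋₁ + pₖ₋₂, qₖ = aₖqₖ₋₁ + qₖ₋₂ (with p₋₁=1, p₋₂=0, q₋₁=0, q₋₂=1):
  k=0: a=11, p=11, q=1
  k=1: a=5, p=56, q=5
  k=2: a=2, p=123, q=11
  k=3: a=3, p=425, q=38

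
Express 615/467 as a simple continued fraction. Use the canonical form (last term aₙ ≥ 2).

[1; 3, 6, 2, 3, 3]

615 = 1*467 + 148
467 = 3*148 + 23
148 = 6*23 + 10
23 = 2*10 + 3
10 = 3*3 + 1
3 = 3*1 + 0  (stop)
So 615/467 = [1; 3, 6, 2, 3, 3].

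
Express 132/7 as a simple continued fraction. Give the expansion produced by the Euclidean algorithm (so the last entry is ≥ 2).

[18; 1, 6]

132 = 18×7 + 6
7 = 1×6 + 1
6 = 6×1 + 0  (stop)
So 132/7 = [18; 1, 6].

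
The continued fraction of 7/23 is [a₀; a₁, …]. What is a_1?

7 = 0·23 + 7   →  a_0 = 0
23 = 3·7 + 2   →  a_1 = 3

3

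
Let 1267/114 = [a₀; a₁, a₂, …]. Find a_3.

3

1267 = 11·114 + 13   →  a_0 = 11
114 = 8·13 + 10   →  a_1 = 8
13 = 1·10 + 3   →  a_2 = 1
10 = 3·3 + 1   →  a_3 = 3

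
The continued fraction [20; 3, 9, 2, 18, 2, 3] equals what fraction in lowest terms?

Fold from the inside: start with 3/1.
  2 + 1/3 = 7/3
  18 + 3/7 = 129/7
  2 + 7/129 = 265/129
  9 + 129/265 = 2514/265
  3 + 265/2514 = 7807/2514
  20 + 2514/7807 = 158654/7807

158654/7807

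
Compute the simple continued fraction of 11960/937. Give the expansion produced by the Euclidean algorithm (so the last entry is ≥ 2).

[12; 1, 3, 4, 5, 1, 8]

11960 = 12·937 + 716
937 = 1·716 + 221
716 = 3·221 + 53
221 = 4·53 + 9
53 = 5·9 + 8
9 = 1·8 + 1
8 = 8·1 + 0  (stop)
So 11960/937 = [12; 1, 3, 4, 5, 1, 8].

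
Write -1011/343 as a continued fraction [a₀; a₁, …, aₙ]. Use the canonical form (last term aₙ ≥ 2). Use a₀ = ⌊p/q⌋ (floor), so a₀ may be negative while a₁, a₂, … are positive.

-1011 = -3·343 + 18
343 = 19·18 + 1
18 = 18·1 + 0  (stop)
So -1011/343 = [-3; 19, 18].

[-3; 19, 18]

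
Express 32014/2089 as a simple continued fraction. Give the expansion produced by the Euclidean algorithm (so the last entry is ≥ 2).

32014 = 15*2089 + 679
2089 = 3*679 + 52
679 = 13*52 + 3
52 = 17*3 + 1
3 = 3*1 + 0  (stop)
So 32014/2089 = [15; 3, 13, 17, 3].

[15; 3, 13, 17, 3]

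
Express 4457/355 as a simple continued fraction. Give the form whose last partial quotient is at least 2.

4457 = 12×355 + 197
355 = 1×197 + 158
197 = 1×158 + 39
158 = 4×39 + 2
39 = 19×2 + 1
2 = 2×1 + 0  (stop)
So 4457/355 = [12; 1, 1, 4, 19, 2].

[12; 1, 1, 4, 19, 2]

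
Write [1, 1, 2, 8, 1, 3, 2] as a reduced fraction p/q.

413/246

Using pₖ = aₖpₖ₋₁ + pₖ₋₂ and qₖ = aₖqₖ₋₁ + qₖ₋₂:
  k=0: a=1, p=1, q=1
  k=1: a=1, p=2, q=1
  k=2: a=2, p=5, q=3
  k=3: a=8, p=42, q=25
  k=4: a=1, p=47, q=28
  k=5: a=3, p=183, q=109
  k=6: a=2, p=413, q=246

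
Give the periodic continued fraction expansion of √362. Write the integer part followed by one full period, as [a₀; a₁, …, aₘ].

a₀ = ⌊√362⌋ = 19.
With m₀=0, d₀=1 and mₖ₊₁ = dₖaₖ − mₖ, dₖ₊₁ = (n − mₖ₊₁²)/dₖ, aₖ₊₁ = ⌊(a₀+mₖ₊₁)/dₖ₊₁⌋:
  k=1: m=19, d=1, a=38
d=1 and a=2a₀=38 at k=1, so the next step gives (m, d) = (19, 1) again — its k=1 value — and the period has length 1.

[19; 38]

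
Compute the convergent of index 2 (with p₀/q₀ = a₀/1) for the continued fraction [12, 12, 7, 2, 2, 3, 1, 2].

Using pₖ = aₖpₖ₋₁ + pₖ₋₂, qₖ = aₖqₖ₋₁ + qₖ₋₂ (with p₋₁=1, p₋₂=0, q₋₁=0, q₋₂=1):
  k=0: a=12, p=12, q=1
  k=1: a=12, p=145, q=12
  k=2: a=7, p=1027, q=85

1027/85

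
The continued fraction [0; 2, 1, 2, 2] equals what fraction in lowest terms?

7/19

Fold from the inside: start with 2/1.
  2 + 1/2 = 5/2
  1 + 2/5 = 7/5
  2 + 5/7 = 19/7
  0 + 7/19 = 7/19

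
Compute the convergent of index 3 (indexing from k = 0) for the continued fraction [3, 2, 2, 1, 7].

24/7

Using pₖ = aₖpₖ₋₁ + pₖ₋₂, qₖ = aₖqₖ₋₁ + qₖ₋₂ (with p₋₁=1, p₋₂=0, q₋₁=0, q₋₂=1):
  k=0: a=3, p=3, q=1
  k=1: a=2, p=7, q=2
  k=2: a=2, p=17, q=5
  k=3: a=1, p=24, q=7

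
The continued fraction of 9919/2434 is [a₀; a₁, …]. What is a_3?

9919 = 4·2434 + 183   →  a_0 = 4
2434 = 13·183 + 55   →  a_1 = 13
183 = 3·55 + 18   →  a_2 = 3
55 = 3·18 + 1   →  a_3 = 3

3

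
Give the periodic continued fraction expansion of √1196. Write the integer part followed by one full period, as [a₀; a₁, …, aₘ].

a₀ = ⌊√1196⌋ = 34.
With m₀=0, d₀=1 and mₖ₊₁ = dₖaₖ − mₖ, dₖ₊₁ = (n − mₖ₊₁²)/dₖ, aₖ₊₁ = ⌊(a₀+mₖ₊₁)/dₖ₊₁⌋:
  k=1: m=34, d=40, a=1
  k=2: m=6, d=29, a=1
  k=3: m=23, d=23, a=2
  k=4: m=23, d=29, a=1
  k=5: m=6, d=40, a=1
  k=6: m=34, d=1, a=68
d=1 and a=2a₀=68 at k=6, so the next step gives (m, d) = (34, 40) again — its k=1 value — and the period has length 6.

[34; 1, 1, 2, 1, 1, 68]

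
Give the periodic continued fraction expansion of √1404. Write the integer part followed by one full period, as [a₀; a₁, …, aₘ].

a₀ = ⌊√1404⌋ = 37.
With m₀=0, d₀=1 and mₖ₊₁ = dₖaₖ − mₖ, dₖ₊₁ = (n − mₖ₊₁²)/dₖ, aₖ₊₁ = ⌊(a₀+mₖ₊₁)/dₖ₊₁⌋:
  k=1: m=37, d=35, a=2
  k=2: m=33, d=9, a=7
  k=3: m=30, d=56, a=1
  k=4: m=26, d=13, a=4
  k=5: m=26, d=56, a=1
  k=6: m=30, d=9, a=7
  k=7: m=33, d=35, a=2
  k=8: m=37, d=1, a=74
d=1 and a=2a₀=74 at k=8, so the next step gives (m, d) = (37, 35) again — its k=1 value — and the period has length 8.

[37; 2, 7, 1, 4, 1, 7, 2, 74]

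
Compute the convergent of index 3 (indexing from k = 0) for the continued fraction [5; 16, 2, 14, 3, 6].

2419/478

Using pₖ = aₖpₖ₋₁ + pₖ₋₂, qₖ = aₖqₖ₋₁ + qₖ₋₂ (with p₋₁=1, p₋₂=0, q₋₁=0, q₋₂=1):
  k=0: a=5, p=5, q=1
  k=1: a=16, p=81, q=16
  k=2: a=2, p=167, q=33
  k=3: a=14, p=2419, q=478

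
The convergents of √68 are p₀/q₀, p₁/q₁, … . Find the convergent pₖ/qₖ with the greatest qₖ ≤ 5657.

√68 = [8; 4, 16, …] (period length 2).
Convergents:
  p_0/q_0 = 8/1
  p_1/q_1 = 33/4
  p_2/q_2 = 536/65
  p_3/q_3 = 2177/264
  p_4/q_4 = 35368/4289
  p_5/q_5 = 143649/17420
q_4 = 4289 ≤ 5657 < 17420 = q_5, so the answer is 35368/4289.

35368/4289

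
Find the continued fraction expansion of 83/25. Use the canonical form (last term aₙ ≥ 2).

83 = 3×25 + 8
25 = 3×8 + 1
8 = 8×1 + 0  (stop)
So 83/25 = [3; 3, 8].

[3; 3, 8]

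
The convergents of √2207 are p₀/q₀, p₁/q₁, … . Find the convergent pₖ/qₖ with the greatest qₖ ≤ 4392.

√2207 = [46; 1, 45, 1, 92, …] (period length 4).
Convergents:
  p_0/q_0 = 46/1
  p_1/q_1 = 47/1
  p_2/q_2 = 2161/46
  p_3/q_3 = 2208/47
  p_4/q_4 = 205297/4370
  p_5/q_5 = 207505/4417
q_4 = 4370 ≤ 4392 < 4417 = q_5, so the answer is 205297/4370.

205297/4370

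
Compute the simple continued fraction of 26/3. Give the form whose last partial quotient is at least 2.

[8; 1, 2]

26 = 8·3 + 2
3 = 1·2 + 1
2 = 2·1 + 0  (stop)
So 26/3 = [8; 1, 2].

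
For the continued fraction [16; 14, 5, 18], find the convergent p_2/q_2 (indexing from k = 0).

1141/71

Using pₖ = aₖpₖ₋₁ + pₖ₋₂, qₖ = aₖqₖ₋₁ + qₖ₋₂ (with p₋₁=1, p₋₂=0, q₋₁=0, q₋₂=1):
  k=0: a=16, p=16, q=1
  k=1: a=14, p=225, q=14
  k=2: a=5, p=1141, q=71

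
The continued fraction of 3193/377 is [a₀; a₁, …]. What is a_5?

3

3193 = 8·377 + 177   →  a_0 = 8
377 = 2·177 + 23   →  a_1 = 2
177 = 7·23 + 16   →  a_2 = 7
23 = 1·16 + 7   →  a_3 = 1
16 = 2·7 + 2   →  a_4 = 2
7 = 3·2 + 1   →  a_5 = 3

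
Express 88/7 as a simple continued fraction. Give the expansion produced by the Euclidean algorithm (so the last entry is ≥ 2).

[12; 1, 1, 3]

88 = 12·7 + 4
7 = 1·4 + 3
4 = 1·3 + 1
3 = 3·1 + 0  (stop)
So 88/7 = [12; 1, 1, 3].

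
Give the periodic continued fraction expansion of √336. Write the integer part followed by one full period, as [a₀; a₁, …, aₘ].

a₀ = ⌊√336⌋ = 18.
With m₀=0, d₀=1 and mₖ₊₁ = dₖaₖ − mₖ, dₖ₊₁ = (n − mₖ₊₁²)/dₖ, aₖ₊₁ = ⌊(a₀+mₖ₊₁)/dₖ₊₁⌋:
  k=1: m=18, d=12, a=3
  k=2: m=18, d=1, a=36
d=1 and a=2a₀=36 at k=2, so the next step gives (m, d) = (18, 12) again — its k=1 value — and the period has length 2.

[18; 3, 36]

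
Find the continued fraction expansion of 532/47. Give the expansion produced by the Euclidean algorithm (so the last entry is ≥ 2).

[11; 3, 7, 2]

532 = 11·47 + 15
47 = 3·15 + 2
15 = 7·2 + 1
2 = 2·1 + 0  (stop)
So 532/47 = [11; 3, 7, 2].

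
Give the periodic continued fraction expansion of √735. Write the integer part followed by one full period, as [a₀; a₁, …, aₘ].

[27; 9, 54]

a₀ = ⌊√735⌋ = 27.
With m₀=0, d₀=1 and mₖ₊₁ = dₖaₖ − mₖ, dₖ₊₁ = (n − mₖ₊₁²)/dₖ, aₖ₊₁ = ⌊(a₀+mₖ₊₁)/dₖ₊₁⌋:
  k=1: m=27, d=6, a=9
  k=2: m=27, d=1, a=54
d=1 and a=2a₀=54 at k=2, so the next step gives (m, d) = (27, 6) again — its k=1 value — and the period has length 2.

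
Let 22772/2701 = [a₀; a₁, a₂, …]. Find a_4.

3

22772 = 8·2701 + 1164   →  a_0 = 8
2701 = 2·1164 + 373   →  a_1 = 2
1164 = 3·373 + 45   →  a_2 = 3
373 = 8·45 + 13   →  a_3 = 8
45 = 3·13 + 6   →  a_4 = 3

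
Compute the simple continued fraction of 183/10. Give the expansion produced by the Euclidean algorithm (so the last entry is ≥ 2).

[18; 3, 3]

183 = 18·10 + 3
10 = 3·3 + 1
3 = 3·1 + 0  (stop)
So 183/10 = [18; 3, 3].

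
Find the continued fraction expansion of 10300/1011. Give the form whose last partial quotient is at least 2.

10300 = 10×1011 + 190
1011 = 5×190 + 61
190 = 3×61 + 7
61 = 8×7 + 5
7 = 1×5 + 2
5 = 2×2 + 1
2 = 2×1 + 0  (stop)
So 10300/1011 = [10; 5, 3, 8, 1, 2, 2].

[10; 5, 3, 8, 1, 2, 2]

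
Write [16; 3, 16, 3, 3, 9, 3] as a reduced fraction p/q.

Using pₖ = aₖpₖ₋₁ + pₖ₋₂ and qₖ = aₖqₖ₋₁ + qₖ₋₂:
  k=0: a=16, p=16, q=1
  k=1: a=3, p=49, q=3
  k=2: a=16, p=800, q=49
  k=3: a=3, p=2449, q=150
  k=4: a=3, p=8147, q=499
  k=5: a=9, p=75772, q=4641
  k=6: a=3, p=235463, q=14422

235463/14422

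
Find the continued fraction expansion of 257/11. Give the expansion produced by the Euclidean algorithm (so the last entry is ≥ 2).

257 = 23×11 + 4
11 = 2×4 + 3
4 = 1×3 + 1
3 = 3×1 + 0  (stop)
So 257/11 = [23; 2, 1, 3].

[23; 2, 1, 3]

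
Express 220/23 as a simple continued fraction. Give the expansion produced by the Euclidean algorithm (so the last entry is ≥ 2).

220 = 9·23 + 13
23 = 1·13 + 10
13 = 1·10 + 3
10 = 3·3 + 1
3 = 3·1 + 0  (stop)
So 220/23 = [9; 1, 1, 3, 3].

[9; 1, 1, 3, 3]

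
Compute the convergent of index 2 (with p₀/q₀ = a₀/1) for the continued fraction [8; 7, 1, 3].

65/8

Using pₖ = aₖpₖ₋₁ + pₖ₋₂, qₖ = aₖqₖ₋₁ + qₖ₋₂ (with p₋₁=1, p₋₂=0, q₋₁=0, q₋₂=1):
  k=0: a=8, p=8, q=1
  k=1: a=7, p=57, q=7
  k=2: a=1, p=65, q=8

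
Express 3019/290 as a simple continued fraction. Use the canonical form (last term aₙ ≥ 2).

3019 = 10·290 + 119
290 = 2·119 + 52
119 = 2·52 + 15
52 = 3·15 + 7
15 = 2·7 + 1
7 = 7·1 + 0  (stop)
So 3019/290 = [10; 2, 2, 3, 2, 7].

[10; 2, 2, 3, 2, 7]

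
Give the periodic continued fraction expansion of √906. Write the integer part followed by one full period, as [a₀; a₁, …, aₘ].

[30; 10, 60]

a₀ = ⌊√906⌋ = 30.
With m₀=0, d₀=1 and mₖ₊₁ = dₖaₖ − mₖ, dₖ₊₁ = (n − mₖ₊₁²)/dₖ, aₖ₊₁ = ⌊(a₀+mₖ₊₁)/dₖ₊₁⌋:
  k=1: m=30, d=6, a=10
  k=2: m=30, d=1, a=60
d=1 and a=2a₀=60 at k=2, so the next step gives (m, d) = (30, 6) again — its k=1 value — and the period has length 2.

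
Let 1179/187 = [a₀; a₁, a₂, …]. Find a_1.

1179 = 6·187 + 57   →  a_0 = 6
187 = 3·57 + 16   →  a_1 = 3

3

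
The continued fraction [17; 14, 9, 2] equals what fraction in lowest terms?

4575/268

Using pₖ = aₖpₖ₋₁ + pₖ₋₂ and qₖ = aₖqₖ₋₁ + qₖ₋₂:
  k=0: a=17, p=17, q=1
  k=1: a=14, p=239, q=14
  k=2: a=9, p=2168, q=127
  k=3: a=2, p=4575, q=268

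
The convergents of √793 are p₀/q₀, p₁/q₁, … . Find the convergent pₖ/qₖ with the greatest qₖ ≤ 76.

√793 = [28; 6, 4, 6, 56, …] (period length 4).
Convergents:
  p_0/q_0 = 28/1
  p_1/q_1 = 169/6
  p_2/q_2 = 704/25
  p_3/q_3 = 4393/156
q_2 = 25 ≤ 76 < 156 = q_3, so the answer is 704/25.

704/25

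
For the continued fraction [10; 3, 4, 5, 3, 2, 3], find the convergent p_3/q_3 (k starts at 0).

Using pₖ = aₖpₖ₋₁ + pₖ₋₂, qₖ = aₖqₖ₋₁ + qₖ₋₂ (with p₋₁=1, p₋₂=0, q₋₁=0, q₋₂=1):
  k=0: a=10, p=10, q=1
  k=1: a=3, p=31, q=3
  k=2: a=4, p=134, q=13
  k=3: a=5, p=701, q=68

701/68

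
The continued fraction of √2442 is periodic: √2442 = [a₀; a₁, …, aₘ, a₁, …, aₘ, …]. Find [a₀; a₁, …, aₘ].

[49; 2, 2, 2, 98]

a₀ = ⌊√2442⌋ = 49.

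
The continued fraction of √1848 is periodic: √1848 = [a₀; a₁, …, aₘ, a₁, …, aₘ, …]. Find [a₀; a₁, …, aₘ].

a₀ = ⌊√1848⌋ = 42.

[42; 1, 84]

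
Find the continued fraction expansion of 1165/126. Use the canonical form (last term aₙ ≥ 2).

[9; 4, 15, 2]

1165 = 9·126 + 31
126 = 4·31 + 2
31 = 15·2 + 1
2 = 2·1 + 0  (stop)
So 1165/126 = [9; 4, 15, 2].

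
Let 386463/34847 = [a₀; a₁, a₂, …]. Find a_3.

386463 = 11·34847 + 3146   →  a_0 = 11
34847 = 11·3146 + 241   →  a_1 = 11
3146 = 13·241 + 13   →  a_2 = 13
241 = 18·13 + 7   →  a_3 = 18

18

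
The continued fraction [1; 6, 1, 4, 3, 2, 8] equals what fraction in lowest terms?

Using pₖ = aₖpₖ₋₁ + pₖ₋₂ and qₖ = aₖqₖ₋₁ + qₖ₋₂:
  k=0: a=1, p=1, q=1
  k=1: a=6, p=7, q=6
  k=2: a=1, p=8, q=7
  k=3: a=4, p=39, q=34
  k=4: a=3, p=125, q=109
  k=5: a=2, p=289, q=252
  k=6: a=8, p=2437, q=2125

2437/2125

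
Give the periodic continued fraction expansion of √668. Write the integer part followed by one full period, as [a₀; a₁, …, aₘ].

a₀ = ⌊√668⌋ = 25.
With m₀=0, d₀=1 and mₖ₊₁ = dₖaₖ − mₖ, dₖ₊₁ = (n − mₖ₊₁²)/dₖ, aₖ₊₁ = ⌊(a₀+mₖ₊₁)/dₖ₊₁⌋:
  k=1: m=25, d=43, a=1
  k=2: m=18, d=8, a=5
  k=3: m=22, d=23, a=2
  k=4: m=24, d=4, a=12
  k=5: m=24, d=23, a=2
  k=6: m=22, d=8, a=5
  k=7: m=18, d=43, a=1
  k=8: m=25, d=1, a=50
d=1 and a=2a₀=50 at k=8, so the next step gives (m, d) = (25, 43) again — its k=1 value — and the period has length 8.

[25; 1, 5, 2, 12, 2, 5, 1, 50]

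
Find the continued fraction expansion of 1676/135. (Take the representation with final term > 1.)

[12; 2, 2, 2, 3, 3]

1676 = 12×135 + 56
135 = 2×56 + 23
56 = 2×23 + 10
23 = 2×10 + 3
10 = 3×3 + 1
3 = 3×1 + 0  (stop)
So 1676/135 = [12; 2, 2, 2, 3, 3].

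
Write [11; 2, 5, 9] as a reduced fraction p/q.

1157/101

Fold from the inside: start with 9/1.
  5 + 1/9 = 46/9
  2 + 9/46 = 101/46
  11 + 46/101 = 1157/101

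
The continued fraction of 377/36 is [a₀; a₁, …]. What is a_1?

2

377 = 10·36 + 17   →  a_0 = 10
36 = 2·17 + 2   →  a_1 = 2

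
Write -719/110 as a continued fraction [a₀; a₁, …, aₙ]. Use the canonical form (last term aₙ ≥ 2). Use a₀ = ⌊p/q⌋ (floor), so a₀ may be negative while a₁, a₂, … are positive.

-719 = -7·110 + 51
110 = 2·51 + 8
51 = 6·8 + 3
8 = 2·3 + 2
3 = 1·2 + 1
2 = 2·1 + 0  (stop)
So -719/110 = [-7; 2, 6, 2, 1, 2].

[-7; 2, 6, 2, 1, 2]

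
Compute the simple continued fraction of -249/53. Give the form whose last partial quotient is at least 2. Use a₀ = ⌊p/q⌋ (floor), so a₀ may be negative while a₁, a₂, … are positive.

[-5; 3, 3, 5]

-249 = -5×53 + 16
53 = 3×16 + 5
16 = 3×5 + 1
5 = 5×1 + 0  (stop)
So -249/53 = [-5; 3, 3, 5].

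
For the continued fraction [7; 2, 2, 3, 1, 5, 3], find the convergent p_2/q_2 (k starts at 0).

Using pₖ = aₖpₖ₋₁ + pₖ₋₂, qₖ = aₖqₖ₋₁ + qₖ₋₂ (with p₋₁=1, p₋₂=0, q₋₁=0, q₋₂=1):
  k=0: a=7, p=7, q=1
  k=1: a=2, p=15, q=2
  k=2: a=2, p=37, q=5

37/5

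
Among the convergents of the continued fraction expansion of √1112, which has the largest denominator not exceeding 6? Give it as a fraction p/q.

100/3

√1112 = [33; 2, 1, 7, 1, 2, 66, …] (period length 6).
Convergents:
  p_0/q_0 = 33/1
  p_1/q_1 = 67/2
  p_2/q_2 = 100/3
  p_3/q_3 = 767/23
q_2 = 3 ≤ 6 < 23 = q_3, so the answer is 100/3.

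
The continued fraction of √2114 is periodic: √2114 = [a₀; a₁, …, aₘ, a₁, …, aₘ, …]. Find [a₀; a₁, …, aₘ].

a₀ = ⌊√2114⌋ = 45.

[45; 1, 44, 1, 90]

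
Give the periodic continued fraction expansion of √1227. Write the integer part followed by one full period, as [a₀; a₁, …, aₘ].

a₀ = ⌊√1227⌋ = 35.
With m₀=0, d₀=1 and mₖ₊₁ = dₖaₖ − mₖ, dₖ₊₁ = (n − mₖ₊₁²)/dₖ, aₖ₊₁ = ⌊(a₀+mₖ₊₁)/dₖ₊₁⌋:
  k=1: m=35, d=2, a=35
  k=2: m=35, d=1, a=70
d=1 and a=2a₀=70 at k=2, so the next step gives (m, d) = (35, 2) again — its k=1 value — and the period has length 2.

[35; 35, 70]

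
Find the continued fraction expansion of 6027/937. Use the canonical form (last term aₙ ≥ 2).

[6; 2, 3, 5, 3, 2, 3]

6027 = 6·937 + 405
937 = 2·405 + 127
405 = 3·127 + 24
127 = 5·24 + 7
24 = 3·7 + 3
7 = 2·3 + 1
3 = 3·1 + 0  (stop)
So 6027/937 = [6; 2, 3, 5, 3, 2, 3].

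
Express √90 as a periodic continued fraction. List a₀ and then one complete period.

[9; 2, 18]

a₀ = ⌊√90⌋ = 9.
With m₀=0, d₀=1 and mₖ₊₁ = dₖaₖ − mₖ, dₖ₊₁ = (n − mₖ₊₁²)/dₖ, aₖ₊₁ = ⌊(a₀+mₖ₊₁)/dₖ₊₁⌋:
  k=1: m=9, d=9, a=2
  k=2: m=9, d=1, a=18
d=1 and a=2a₀=18 at k=2, so the next step gives (m, d) = (9, 9) again — its k=1 value — and the period has length 2.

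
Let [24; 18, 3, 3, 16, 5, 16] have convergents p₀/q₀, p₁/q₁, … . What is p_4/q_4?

Using pₖ = aₖpₖ₋₁ + pₖ₋₂, qₖ = aₖqₖ₋₁ + qₖ₋₂ (with p₋₁=1, p₋₂=0, q₋₁=0, q₋₂=1):
  k=0: a=24, p=24, q=1
  k=1: a=18, p=433, q=18
  k=2: a=3, p=1323, q=55
  k=3: a=3, p=4402, q=183
  k=4: a=16, p=71755, q=2983

71755/2983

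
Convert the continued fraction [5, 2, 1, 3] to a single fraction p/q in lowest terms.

Fold from the inside: start with 3/1.
  1 + 1/3 = 4/3
  2 + 3/4 = 11/4
  5 + 4/11 = 59/11

59/11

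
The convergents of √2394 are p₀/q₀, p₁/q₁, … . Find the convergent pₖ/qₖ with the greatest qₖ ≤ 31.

√2394 = [48; 1, 12, 1, 96, …] (period length 4).
Convergents:
  p_0/q_0 = 48/1
  p_1/q_1 = 49/1
  p_2/q_2 = 636/13
  p_3/q_3 = 685/14
  p_4/q_4 = 66396/1357
q_3 = 14 ≤ 31 < 1357 = q_4, so the answer is 685/14.

685/14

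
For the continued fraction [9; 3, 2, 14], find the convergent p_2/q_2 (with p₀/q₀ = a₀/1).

65/7

Using pₖ = aₖpₖ₋₁ + pₖ₋₂, qₖ = aₖqₖ₋₁ + qₖ₋₂ (with p₋₁=1, p₋₂=0, q₋₁=0, q₋₂=1):
  k=0: a=9, p=9, q=1
  k=1: a=3, p=28, q=3
  k=2: a=2, p=65, q=7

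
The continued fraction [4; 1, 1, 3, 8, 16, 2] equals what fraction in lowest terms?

Using pₖ = aₖpₖ₋₁ + pₖ₋₂ and qₖ = aₖqₖ₋₁ + qₖ₋₂:
  k=0: a=4, p=4, q=1
  k=1: a=1, p=5, q=1
  k=2: a=1, p=9, q=2
  k=3: a=3, p=32, q=7
  k=4: a=8, p=265, q=58
  k=5: a=16, p=4272, q=935
  k=6: a=2, p=8809, q=1928

8809/1928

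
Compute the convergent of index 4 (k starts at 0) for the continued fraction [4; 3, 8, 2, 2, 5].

Using pₖ = aₖpₖ₋₁ + pₖ₋₂, qₖ = aₖqₖ₋₁ + qₖ₋₂ (with p₋₁=1, p₋₂=0, q₋₁=0, q₋₂=1):
  k=0: a=4, p=4, q=1
  k=1: a=3, p=13, q=3
  k=2: a=8, p=108, q=25
  k=3: a=2, p=229, q=53
  k=4: a=2, p=566, q=131

566/131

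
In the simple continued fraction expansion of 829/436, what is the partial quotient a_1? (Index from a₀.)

1

829 = 1·436 + 393   →  a_0 = 1
436 = 1·393 + 43   →  a_1 = 1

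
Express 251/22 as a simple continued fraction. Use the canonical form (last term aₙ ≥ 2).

[11; 2, 2, 4]

251 = 11×22 + 9
22 = 2×9 + 4
9 = 2×4 + 1
4 = 4×1 + 0  (stop)
So 251/22 = [11; 2, 2, 4].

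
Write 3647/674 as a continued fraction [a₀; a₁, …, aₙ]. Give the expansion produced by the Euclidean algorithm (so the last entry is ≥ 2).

[5; 2, 2, 3, 4, 9]

3647 = 5*674 + 277
674 = 2*277 + 120
277 = 2*120 + 37
120 = 3*37 + 9
37 = 4*9 + 1
9 = 9*1 + 0  (stop)
So 3647/674 = [5; 2, 2, 3, 4, 9].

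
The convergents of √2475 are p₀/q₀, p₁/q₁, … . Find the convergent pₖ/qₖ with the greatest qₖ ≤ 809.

19850/399

√2475 = [49; 1, 2, 1, 98, …] (period length 4).
Convergents:
  p_0/q_0 = 49/1
  p_1/q_1 = 50/1
  p_2/q_2 = 149/3
  p_3/q_3 = 199/4
  p_4/q_4 = 19651/395
  p_5/q_5 = 19850/399
  p_6/q_6 = 59351/1193
q_5 = 399 ≤ 809 < 1193 = q_6, so the answer is 19850/399.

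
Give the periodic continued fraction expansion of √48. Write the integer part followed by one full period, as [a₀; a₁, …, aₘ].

a₀ = ⌊√48⌋ = 6.
With m₀=0, d₀=1 and mₖ₊₁ = dₖaₖ − mₖ, dₖ₊₁ = (n − mₖ₊₁²)/dₖ, aₖ₊₁ = ⌊(a₀+mₖ₊₁)/dₖ₊₁⌋:
  k=1: m=6, d=12, a=1
  k=2: m=6, d=1, a=12
d=1 and a=2a₀=12 at k=2, so the next step gives (m, d) = (6, 12) again — its k=1 value — and the period has length 2.

[6; 1, 12]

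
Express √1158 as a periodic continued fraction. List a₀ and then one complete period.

[34; 34, 68]

a₀ = ⌊√1158⌋ = 34.
With m₀=0, d₀=1 and mₖ₊₁ = dₖaₖ − mₖ, dₖ₊₁ = (n − mₖ₊₁²)/dₖ, aₖ₊₁ = ⌊(a₀+mₖ₊₁)/dₖ₊₁⌋:
  k=1: m=34, d=2, a=34
  k=2: m=34, d=1, a=68
d=1 and a=2a₀=68 at k=2, so the next step gives (m, d) = (34, 2) again — its k=1 value — and the period has length 2.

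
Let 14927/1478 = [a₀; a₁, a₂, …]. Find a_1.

10

14927 = 10·1478 + 147   →  a_0 = 10
1478 = 10·147 + 8   →  a_1 = 10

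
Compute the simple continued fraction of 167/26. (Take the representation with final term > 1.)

[6; 2, 2, 1, 3]

167 = 6*26 + 11
26 = 2*11 + 4
11 = 2*4 + 3
4 = 1*3 + 1
3 = 3*1 + 0  (stop)
So 167/26 = [6; 2, 2, 1, 3].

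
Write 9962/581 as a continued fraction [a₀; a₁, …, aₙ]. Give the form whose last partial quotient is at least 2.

9962 = 17×581 + 85
581 = 6×85 + 71
85 = 1×71 + 14
71 = 5×14 + 1
14 = 14×1 + 0  (stop)
So 9962/581 = [17; 6, 1, 5, 14].

[17; 6, 1, 5, 14]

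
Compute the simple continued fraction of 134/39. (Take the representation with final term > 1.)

134 = 3·39 + 17
39 = 2·17 + 5
17 = 3·5 + 2
5 = 2·2 + 1
2 = 2·1 + 0  (stop)
So 134/39 = [3; 2, 3, 2, 2].

[3; 2, 3, 2, 2]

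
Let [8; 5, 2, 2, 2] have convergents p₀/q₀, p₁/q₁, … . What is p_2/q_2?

90/11

Using pₖ = aₖpₖ₋₁ + pₖ₋₂, qₖ = aₖqₖ₋₁ + qₖ₋₂ (with p₋₁=1, p₋₂=0, q₋₁=0, q₋₂=1):
  k=0: a=8, p=8, q=1
  k=1: a=5, p=41, q=5
  k=2: a=2, p=90, q=11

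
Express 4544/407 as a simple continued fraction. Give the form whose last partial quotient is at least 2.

4544 = 11*407 + 67
407 = 6*67 + 5
67 = 13*5 + 2
5 = 2*2 + 1
2 = 2*1 + 0  (stop)
So 4544/407 = [11; 6, 13, 2, 2].

[11; 6, 13, 2, 2]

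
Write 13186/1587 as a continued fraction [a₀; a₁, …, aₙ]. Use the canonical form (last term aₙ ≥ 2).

13186 = 8×1587 + 490
1587 = 3×490 + 117
490 = 4×117 + 22
117 = 5×22 + 7
22 = 3×7 + 1
7 = 7×1 + 0  (stop)
So 13186/1587 = [8; 3, 4, 5, 3, 7].

[8; 3, 4, 5, 3, 7]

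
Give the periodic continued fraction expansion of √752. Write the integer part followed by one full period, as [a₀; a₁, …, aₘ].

a₀ = ⌊√752⌋ = 27.
With m₀=0, d₀=1 and mₖ₊₁ = dₖaₖ − mₖ, dₖ₊₁ = (n − mₖ₊₁²)/dₖ, aₖ₊₁ = ⌊(a₀+mₖ₊₁)/dₖ₊₁⌋:
  k=1: m=27, d=23, a=2
  k=2: m=19, d=17, a=2
  k=3: m=15, d=31, a=1
  k=4: m=16, d=16, a=2
  k=5: m=16, d=31, a=1
  k=6: m=15, d=17, a=2
  k=7: m=19, d=23, a=2
  k=8: m=27, d=1, a=54
d=1 and a=2a₀=54 at k=8, so the next step gives (m, d) = (27, 23) again — its k=1 value — and the period has length 8.

[27; 2, 2, 1, 2, 1, 2, 2, 54]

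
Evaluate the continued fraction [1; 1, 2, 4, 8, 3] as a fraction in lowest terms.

565/334

Fold from the inside: start with 3/1.
  8 + 1/3 = 25/3
  4 + 3/25 = 103/25
  2 + 25/103 = 231/103
  1 + 103/231 = 334/231
  1 + 231/334 = 565/334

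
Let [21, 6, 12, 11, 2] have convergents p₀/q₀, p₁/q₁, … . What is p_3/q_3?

17122/809

Using pₖ = aₖpₖ₋₁ + pₖ₋₂, qₖ = aₖqₖ₋₁ + qₖ₋₂ (with p₋₁=1, p₋₂=0, q₋₁=0, q₋₂=1):
  k=0: a=21, p=21, q=1
  k=1: a=6, p=127, q=6
  k=2: a=12, p=1545, q=73
  k=3: a=11, p=17122, q=809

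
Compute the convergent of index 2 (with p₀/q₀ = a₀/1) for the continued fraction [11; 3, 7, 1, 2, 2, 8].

Using pₖ = aₖpₖ₋₁ + pₖ₋₂, qₖ = aₖqₖ₋₁ + qₖ₋₂ (with p₋₁=1, p₋₂=0, q₋₁=0, q₋₂=1):
  k=0: a=11, p=11, q=1
  k=1: a=3, p=34, q=3
  k=2: a=7, p=249, q=22

249/22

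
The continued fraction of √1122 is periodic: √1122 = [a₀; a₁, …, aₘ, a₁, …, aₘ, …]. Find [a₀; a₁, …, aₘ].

a₀ = ⌊√1122⌋ = 33.
With m₀=0, d₀=1 and mₖ₊₁ = dₖaₖ − mₖ, dₖ₊₁ = (n − mₖ₊₁²)/dₖ, aₖ₊₁ = ⌊(a₀+mₖ₊₁)/dₖ₊₁⌋:
  k=1: m=33, d=33, a=2
  k=2: m=33, d=1, a=66
d=1 and a=2a₀=66 at k=2, so the next step gives (m, d) = (33, 33) again — its k=1 value — and the period has length 2.

[33; 2, 66]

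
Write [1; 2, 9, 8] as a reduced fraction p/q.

Using pₖ = aₖpₖ₋₁ + pₖ₋₂ and qₖ = aₖqₖ₋₁ + qₖ₋₂:
  k=0: a=1, p=1, q=1
  k=1: a=2, p=3, q=2
  k=2: a=9, p=28, q=19
  k=3: a=8, p=227, q=154

227/154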